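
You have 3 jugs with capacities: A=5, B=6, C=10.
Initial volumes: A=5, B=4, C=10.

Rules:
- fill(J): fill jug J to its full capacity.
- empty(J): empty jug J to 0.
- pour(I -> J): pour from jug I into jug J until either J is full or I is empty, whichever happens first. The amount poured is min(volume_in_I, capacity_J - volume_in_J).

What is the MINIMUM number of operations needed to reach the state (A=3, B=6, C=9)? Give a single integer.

BFS from (A=5, B=4, C=10). One shortest path:
  1. pour(C -> B) -> (A=5 B=6 C=8)
  2. empty(B) -> (A=5 B=0 C=8)
  3. pour(A -> B) -> (A=0 B=5 C=8)
  4. fill(A) -> (A=5 B=5 C=8)
  5. pour(A -> C) -> (A=3 B=5 C=10)
  6. pour(C -> B) -> (A=3 B=6 C=9)
Reached target in 6 moves.

Answer: 6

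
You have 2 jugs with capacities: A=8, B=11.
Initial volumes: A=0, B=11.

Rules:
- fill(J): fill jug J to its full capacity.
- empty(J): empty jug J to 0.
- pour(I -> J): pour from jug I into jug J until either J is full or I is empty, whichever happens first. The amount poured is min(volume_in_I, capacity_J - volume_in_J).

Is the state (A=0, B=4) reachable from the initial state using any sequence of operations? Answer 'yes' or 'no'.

Answer: yes

Derivation:
BFS from (A=0, B=11):
  1. pour(B -> A) -> (A=8 B=3)
  2. empty(A) -> (A=0 B=3)
  3. pour(B -> A) -> (A=3 B=0)
  4. fill(B) -> (A=3 B=11)
  5. pour(B -> A) -> (A=8 B=6)
  6. empty(A) -> (A=0 B=6)
  7. pour(B -> A) -> (A=6 B=0)
  8. fill(B) -> (A=6 B=11)
  9. pour(B -> A) -> (A=8 B=9)
  10. empty(A) -> (A=0 B=9)
  11. pour(B -> A) -> (A=8 B=1)
  12. empty(A) -> (A=0 B=1)
  13. pour(B -> A) -> (A=1 B=0)
  14. fill(B) -> (A=1 B=11)
  15. pour(B -> A) -> (A=8 B=4)
  16. empty(A) -> (A=0 B=4)
Target reached → yes.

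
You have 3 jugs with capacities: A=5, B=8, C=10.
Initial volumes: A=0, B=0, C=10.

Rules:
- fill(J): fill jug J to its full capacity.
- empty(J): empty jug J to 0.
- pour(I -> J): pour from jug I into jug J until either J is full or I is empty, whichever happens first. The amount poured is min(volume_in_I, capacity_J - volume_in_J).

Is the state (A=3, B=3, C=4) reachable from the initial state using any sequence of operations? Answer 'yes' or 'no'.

Answer: no

Derivation:
BFS explored all 342 reachable states.
Reachable set includes: (0,0,0), (0,0,1), (0,0,2), (0,0,3), (0,0,4), (0,0,5), (0,0,6), (0,0,7), (0,0,8), (0,0,9), (0,0,10), (0,1,0) ...
Target (A=3, B=3, C=4) not in reachable set → no.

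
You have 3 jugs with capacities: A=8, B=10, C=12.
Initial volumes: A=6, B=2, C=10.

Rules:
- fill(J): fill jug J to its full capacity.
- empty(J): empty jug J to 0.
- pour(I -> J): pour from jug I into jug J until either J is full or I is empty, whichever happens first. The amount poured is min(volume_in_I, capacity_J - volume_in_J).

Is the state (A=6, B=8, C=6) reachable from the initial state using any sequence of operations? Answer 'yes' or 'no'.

BFS explored all 151 reachable states.
Reachable set includes: (0,0,0), (0,0,2), (0,0,4), (0,0,6), (0,0,8), (0,0,10), (0,0,12), (0,2,0), (0,2,2), (0,2,4), (0,2,6), (0,2,8) ...
Target (A=6, B=8, C=6) not in reachable set → no.

Answer: no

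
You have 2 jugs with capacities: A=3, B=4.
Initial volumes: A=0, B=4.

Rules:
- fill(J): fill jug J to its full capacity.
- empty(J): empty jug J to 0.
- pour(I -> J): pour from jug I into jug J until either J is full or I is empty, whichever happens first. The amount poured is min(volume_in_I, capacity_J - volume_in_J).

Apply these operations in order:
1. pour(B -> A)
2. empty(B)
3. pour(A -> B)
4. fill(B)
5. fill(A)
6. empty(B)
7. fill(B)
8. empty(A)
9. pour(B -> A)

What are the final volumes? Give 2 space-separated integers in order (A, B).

Step 1: pour(B -> A) -> (A=3 B=1)
Step 2: empty(B) -> (A=3 B=0)
Step 3: pour(A -> B) -> (A=0 B=3)
Step 4: fill(B) -> (A=0 B=4)
Step 5: fill(A) -> (A=3 B=4)
Step 6: empty(B) -> (A=3 B=0)
Step 7: fill(B) -> (A=3 B=4)
Step 8: empty(A) -> (A=0 B=4)
Step 9: pour(B -> A) -> (A=3 B=1)

Answer: 3 1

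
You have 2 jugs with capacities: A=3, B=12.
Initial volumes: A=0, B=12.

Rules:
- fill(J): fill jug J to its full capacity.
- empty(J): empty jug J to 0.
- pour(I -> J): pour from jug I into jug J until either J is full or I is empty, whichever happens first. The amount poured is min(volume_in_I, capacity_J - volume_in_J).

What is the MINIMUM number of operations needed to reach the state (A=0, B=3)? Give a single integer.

BFS from (A=0, B=12). One shortest path:
  1. fill(A) -> (A=3 B=12)
  2. empty(B) -> (A=3 B=0)
  3. pour(A -> B) -> (A=0 B=3)
Reached target in 3 moves.

Answer: 3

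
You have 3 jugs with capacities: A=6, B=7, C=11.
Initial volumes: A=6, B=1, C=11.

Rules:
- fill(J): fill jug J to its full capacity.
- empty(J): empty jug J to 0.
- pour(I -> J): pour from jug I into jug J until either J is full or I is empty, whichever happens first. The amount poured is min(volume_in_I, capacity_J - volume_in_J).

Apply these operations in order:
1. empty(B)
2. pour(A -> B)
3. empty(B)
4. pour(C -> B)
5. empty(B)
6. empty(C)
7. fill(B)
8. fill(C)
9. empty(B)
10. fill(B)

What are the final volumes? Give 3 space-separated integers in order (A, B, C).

Answer: 0 7 11

Derivation:
Step 1: empty(B) -> (A=6 B=0 C=11)
Step 2: pour(A -> B) -> (A=0 B=6 C=11)
Step 3: empty(B) -> (A=0 B=0 C=11)
Step 4: pour(C -> B) -> (A=0 B=7 C=4)
Step 5: empty(B) -> (A=0 B=0 C=4)
Step 6: empty(C) -> (A=0 B=0 C=0)
Step 7: fill(B) -> (A=0 B=7 C=0)
Step 8: fill(C) -> (A=0 B=7 C=11)
Step 9: empty(B) -> (A=0 B=0 C=11)
Step 10: fill(B) -> (A=0 B=7 C=11)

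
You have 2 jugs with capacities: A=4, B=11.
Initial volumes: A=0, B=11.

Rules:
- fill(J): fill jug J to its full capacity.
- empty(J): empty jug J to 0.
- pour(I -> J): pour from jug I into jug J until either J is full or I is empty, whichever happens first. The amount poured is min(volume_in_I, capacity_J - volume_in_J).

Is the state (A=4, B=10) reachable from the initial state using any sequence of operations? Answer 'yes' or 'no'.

BFS from (A=0, B=11):
  1. pour(B -> A) -> (A=4 B=7)
  2. empty(A) -> (A=0 B=7)
  3. pour(B -> A) -> (A=4 B=3)
  4. empty(A) -> (A=0 B=3)
  5. pour(B -> A) -> (A=3 B=0)
  6. fill(B) -> (A=3 B=11)
  7. pour(B -> A) -> (A=4 B=10)
Target reached → yes.

Answer: yes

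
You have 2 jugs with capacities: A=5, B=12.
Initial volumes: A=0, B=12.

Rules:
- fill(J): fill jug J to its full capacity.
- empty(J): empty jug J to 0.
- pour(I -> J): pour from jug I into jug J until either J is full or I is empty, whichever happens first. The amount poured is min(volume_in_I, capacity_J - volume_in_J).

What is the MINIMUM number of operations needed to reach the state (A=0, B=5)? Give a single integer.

Answer: 3

Derivation:
BFS from (A=0, B=12). One shortest path:
  1. fill(A) -> (A=5 B=12)
  2. empty(B) -> (A=5 B=0)
  3. pour(A -> B) -> (A=0 B=5)
Reached target in 3 moves.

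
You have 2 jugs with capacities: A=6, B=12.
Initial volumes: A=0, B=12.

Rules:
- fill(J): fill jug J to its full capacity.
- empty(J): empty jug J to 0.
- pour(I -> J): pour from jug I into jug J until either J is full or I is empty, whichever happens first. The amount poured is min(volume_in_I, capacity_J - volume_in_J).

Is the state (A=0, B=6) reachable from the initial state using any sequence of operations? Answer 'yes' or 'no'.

BFS from (A=0, B=12):
  1. pour(B -> A) -> (A=6 B=6)
  2. empty(A) -> (A=0 B=6)
Target reached → yes.

Answer: yes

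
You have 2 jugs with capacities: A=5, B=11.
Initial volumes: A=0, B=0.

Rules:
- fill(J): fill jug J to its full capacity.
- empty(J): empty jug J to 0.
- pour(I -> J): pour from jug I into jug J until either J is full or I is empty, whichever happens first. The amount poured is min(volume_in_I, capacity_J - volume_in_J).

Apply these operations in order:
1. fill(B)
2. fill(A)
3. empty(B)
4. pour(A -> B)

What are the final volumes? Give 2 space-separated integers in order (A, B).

Step 1: fill(B) -> (A=0 B=11)
Step 2: fill(A) -> (A=5 B=11)
Step 3: empty(B) -> (A=5 B=0)
Step 4: pour(A -> B) -> (A=0 B=5)

Answer: 0 5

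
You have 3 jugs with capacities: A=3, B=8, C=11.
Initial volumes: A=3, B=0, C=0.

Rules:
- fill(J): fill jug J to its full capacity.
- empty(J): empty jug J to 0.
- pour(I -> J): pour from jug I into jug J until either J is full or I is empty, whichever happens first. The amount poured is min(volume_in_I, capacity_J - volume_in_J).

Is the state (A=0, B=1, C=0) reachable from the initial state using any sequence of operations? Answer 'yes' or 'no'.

BFS from (A=3, B=0, C=0):
  1. pour(A -> B) -> (A=0 B=3 C=0)
  2. fill(A) -> (A=3 B=3 C=0)
  3. pour(A -> B) -> (A=0 B=6 C=0)
  4. fill(A) -> (A=3 B=6 C=0)
  5. pour(A -> B) -> (A=1 B=8 C=0)
  6. empty(B) -> (A=1 B=0 C=0)
  7. pour(A -> B) -> (A=0 B=1 C=0)
Target reached → yes.

Answer: yes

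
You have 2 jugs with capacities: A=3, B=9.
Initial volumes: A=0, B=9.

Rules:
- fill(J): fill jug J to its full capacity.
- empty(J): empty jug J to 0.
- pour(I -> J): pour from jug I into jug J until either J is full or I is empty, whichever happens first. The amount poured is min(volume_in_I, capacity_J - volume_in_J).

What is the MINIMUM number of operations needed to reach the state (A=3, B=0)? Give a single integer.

Answer: 2

Derivation:
BFS from (A=0, B=9). One shortest path:
  1. fill(A) -> (A=3 B=9)
  2. empty(B) -> (A=3 B=0)
Reached target in 2 moves.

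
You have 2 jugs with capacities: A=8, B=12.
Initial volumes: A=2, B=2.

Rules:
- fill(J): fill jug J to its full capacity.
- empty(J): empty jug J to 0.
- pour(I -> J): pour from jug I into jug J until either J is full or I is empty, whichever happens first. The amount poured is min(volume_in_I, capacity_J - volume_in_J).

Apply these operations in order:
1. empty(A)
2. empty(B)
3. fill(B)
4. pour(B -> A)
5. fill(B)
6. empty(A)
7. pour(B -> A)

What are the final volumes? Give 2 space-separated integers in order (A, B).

Step 1: empty(A) -> (A=0 B=2)
Step 2: empty(B) -> (A=0 B=0)
Step 3: fill(B) -> (A=0 B=12)
Step 4: pour(B -> A) -> (A=8 B=4)
Step 5: fill(B) -> (A=8 B=12)
Step 6: empty(A) -> (A=0 B=12)
Step 7: pour(B -> A) -> (A=8 B=4)

Answer: 8 4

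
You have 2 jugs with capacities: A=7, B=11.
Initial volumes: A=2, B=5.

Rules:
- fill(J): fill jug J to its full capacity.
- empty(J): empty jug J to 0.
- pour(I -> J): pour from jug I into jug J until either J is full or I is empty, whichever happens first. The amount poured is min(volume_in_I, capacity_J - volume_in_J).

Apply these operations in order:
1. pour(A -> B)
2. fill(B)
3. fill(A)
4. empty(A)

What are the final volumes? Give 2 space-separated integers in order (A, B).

Answer: 0 11

Derivation:
Step 1: pour(A -> B) -> (A=0 B=7)
Step 2: fill(B) -> (A=0 B=11)
Step 3: fill(A) -> (A=7 B=11)
Step 4: empty(A) -> (A=0 B=11)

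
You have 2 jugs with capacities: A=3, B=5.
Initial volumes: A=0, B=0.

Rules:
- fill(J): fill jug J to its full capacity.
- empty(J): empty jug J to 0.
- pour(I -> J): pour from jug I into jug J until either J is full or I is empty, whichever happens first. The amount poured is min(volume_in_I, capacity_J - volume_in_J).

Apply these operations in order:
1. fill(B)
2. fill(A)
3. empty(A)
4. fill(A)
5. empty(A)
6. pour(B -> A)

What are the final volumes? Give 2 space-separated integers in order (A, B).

Step 1: fill(B) -> (A=0 B=5)
Step 2: fill(A) -> (A=3 B=5)
Step 3: empty(A) -> (A=0 B=5)
Step 4: fill(A) -> (A=3 B=5)
Step 5: empty(A) -> (A=0 B=5)
Step 6: pour(B -> A) -> (A=3 B=2)

Answer: 3 2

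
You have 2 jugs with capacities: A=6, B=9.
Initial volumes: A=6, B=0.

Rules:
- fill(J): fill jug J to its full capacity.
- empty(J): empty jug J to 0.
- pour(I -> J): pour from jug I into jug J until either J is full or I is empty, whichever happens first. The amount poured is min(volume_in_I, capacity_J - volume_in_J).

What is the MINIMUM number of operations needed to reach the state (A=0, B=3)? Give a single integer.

Answer: 4

Derivation:
BFS from (A=6, B=0). One shortest path:
  1. empty(A) -> (A=0 B=0)
  2. fill(B) -> (A=0 B=9)
  3. pour(B -> A) -> (A=6 B=3)
  4. empty(A) -> (A=0 B=3)
Reached target in 4 moves.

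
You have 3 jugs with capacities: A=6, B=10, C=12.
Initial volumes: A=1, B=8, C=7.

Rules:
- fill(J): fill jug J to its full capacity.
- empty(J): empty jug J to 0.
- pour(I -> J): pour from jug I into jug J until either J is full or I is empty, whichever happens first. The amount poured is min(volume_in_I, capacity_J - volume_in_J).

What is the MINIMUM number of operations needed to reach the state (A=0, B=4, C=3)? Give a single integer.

BFS from (A=1, B=8, C=7). One shortest path:
  1. fill(A) -> (A=6 B=8 C=7)
  2. empty(B) -> (A=6 B=0 C=7)
  3. pour(A -> B) -> (A=0 B=6 C=7)
  4. pour(C -> B) -> (A=0 B=10 C=3)
  5. pour(B -> A) -> (A=6 B=4 C=3)
  6. empty(A) -> (A=0 B=4 C=3)
Reached target in 6 moves.

Answer: 6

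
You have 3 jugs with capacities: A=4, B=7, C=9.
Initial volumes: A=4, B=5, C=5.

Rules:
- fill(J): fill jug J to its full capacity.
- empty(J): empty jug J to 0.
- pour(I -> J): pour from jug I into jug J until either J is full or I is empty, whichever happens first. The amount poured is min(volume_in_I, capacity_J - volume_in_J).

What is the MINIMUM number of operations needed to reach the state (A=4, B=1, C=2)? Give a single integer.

BFS from (A=4, B=5, C=5). One shortest path:
  1. pour(A -> B) -> (A=2 B=7 C=5)
  2. empty(B) -> (A=2 B=0 C=5)
  3. pour(C -> B) -> (A=2 B=5 C=0)
  4. pour(A -> C) -> (A=0 B=5 C=2)
  5. pour(B -> A) -> (A=4 B=1 C=2)
Reached target in 5 moves.

Answer: 5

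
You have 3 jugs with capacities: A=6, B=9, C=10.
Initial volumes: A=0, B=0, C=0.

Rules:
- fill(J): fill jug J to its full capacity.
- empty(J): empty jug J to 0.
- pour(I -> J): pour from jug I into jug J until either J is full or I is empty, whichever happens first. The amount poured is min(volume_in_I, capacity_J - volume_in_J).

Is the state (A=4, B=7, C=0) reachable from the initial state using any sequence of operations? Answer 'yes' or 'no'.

BFS from (A=0, B=0, C=0):
  1. fill(C) -> (A=0 B=0 C=10)
  2. pour(C -> A) -> (A=6 B=0 C=4)
  3. pour(A -> B) -> (A=0 B=6 C=4)
  4. pour(C -> A) -> (A=4 B=6 C=0)
  5. fill(C) -> (A=4 B=6 C=10)
  6. pour(C -> B) -> (A=4 B=9 C=7)
  7. empty(B) -> (A=4 B=0 C=7)
  8. pour(C -> B) -> (A=4 B=7 C=0)
Target reached → yes.

Answer: yes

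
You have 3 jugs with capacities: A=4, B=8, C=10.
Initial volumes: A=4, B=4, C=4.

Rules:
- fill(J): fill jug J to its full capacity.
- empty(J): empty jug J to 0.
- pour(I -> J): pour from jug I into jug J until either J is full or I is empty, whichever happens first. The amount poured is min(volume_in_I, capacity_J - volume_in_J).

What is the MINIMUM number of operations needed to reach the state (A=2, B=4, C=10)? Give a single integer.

Answer: 3

Derivation:
BFS from (A=4, B=4, C=4). One shortest path:
  1. pour(A -> C) -> (A=0 B=4 C=8)
  2. fill(A) -> (A=4 B=4 C=8)
  3. pour(A -> C) -> (A=2 B=4 C=10)
Reached target in 3 moves.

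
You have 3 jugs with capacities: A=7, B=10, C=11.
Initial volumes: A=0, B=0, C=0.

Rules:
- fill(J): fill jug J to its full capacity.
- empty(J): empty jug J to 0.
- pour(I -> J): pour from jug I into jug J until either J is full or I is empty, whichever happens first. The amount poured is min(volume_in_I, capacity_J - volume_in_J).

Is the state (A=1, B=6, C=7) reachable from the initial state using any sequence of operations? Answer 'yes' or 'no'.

BFS explored all 516 reachable states.
Reachable set includes: (0,0,0), (0,0,1), (0,0,2), (0,0,3), (0,0,4), (0,0,5), (0,0,6), (0,0,7), (0,0,8), (0,0,9), (0,0,10), (0,0,11) ...
Target (A=1, B=6, C=7) not in reachable set → no.

Answer: no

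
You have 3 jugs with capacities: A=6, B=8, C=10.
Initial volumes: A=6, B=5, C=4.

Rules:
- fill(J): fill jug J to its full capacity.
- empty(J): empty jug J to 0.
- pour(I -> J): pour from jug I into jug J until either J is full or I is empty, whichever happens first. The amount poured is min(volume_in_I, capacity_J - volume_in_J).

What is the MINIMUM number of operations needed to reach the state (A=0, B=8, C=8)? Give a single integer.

Answer: 4

Derivation:
BFS from (A=6, B=5, C=4). One shortest path:
  1. empty(B) -> (A=6 B=0 C=4)
  2. fill(C) -> (A=6 B=0 C=10)
  3. pour(A -> B) -> (A=0 B=6 C=10)
  4. pour(C -> B) -> (A=0 B=8 C=8)
Reached target in 4 moves.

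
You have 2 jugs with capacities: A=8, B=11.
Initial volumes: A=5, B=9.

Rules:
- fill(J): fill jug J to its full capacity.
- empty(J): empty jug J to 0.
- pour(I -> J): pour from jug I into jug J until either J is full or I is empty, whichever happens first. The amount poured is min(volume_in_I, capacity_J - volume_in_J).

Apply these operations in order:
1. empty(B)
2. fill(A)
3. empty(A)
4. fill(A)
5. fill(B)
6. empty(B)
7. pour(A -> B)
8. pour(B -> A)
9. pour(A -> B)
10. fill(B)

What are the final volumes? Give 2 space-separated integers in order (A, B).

Answer: 0 11

Derivation:
Step 1: empty(B) -> (A=5 B=0)
Step 2: fill(A) -> (A=8 B=0)
Step 3: empty(A) -> (A=0 B=0)
Step 4: fill(A) -> (A=8 B=0)
Step 5: fill(B) -> (A=8 B=11)
Step 6: empty(B) -> (A=8 B=0)
Step 7: pour(A -> B) -> (A=0 B=8)
Step 8: pour(B -> A) -> (A=8 B=0)
Step 9: pour(A -> B) -> (A=0 B=8)
Step 10: fill(B) -> (A=0 B=11)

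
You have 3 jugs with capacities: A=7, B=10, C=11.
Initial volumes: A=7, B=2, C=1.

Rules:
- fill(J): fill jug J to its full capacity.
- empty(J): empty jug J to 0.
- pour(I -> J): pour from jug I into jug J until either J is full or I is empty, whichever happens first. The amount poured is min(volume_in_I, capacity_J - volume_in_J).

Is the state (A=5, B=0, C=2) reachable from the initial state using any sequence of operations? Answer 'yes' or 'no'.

Answer: yes

Derivation:
BFS from (A=7, B=2, C=1):
  1. empty(A) -> (A=0 B=2 C=1)
  2. pour(C -> A) -> (A=1 B=2 C=0)
  3. fill(C) -> (A=1 B=2 C=11)
  4. pour(C -> A) -> (A=7 B=2 C=5)
  5. empty(A) -> (A=0 B=2 C=5)
  6. pour(C -> A) -> (A=5 B=2 C=0)
  7. pour(B -> C) -> (A=5 B=0 C=2)
Target reached → yes.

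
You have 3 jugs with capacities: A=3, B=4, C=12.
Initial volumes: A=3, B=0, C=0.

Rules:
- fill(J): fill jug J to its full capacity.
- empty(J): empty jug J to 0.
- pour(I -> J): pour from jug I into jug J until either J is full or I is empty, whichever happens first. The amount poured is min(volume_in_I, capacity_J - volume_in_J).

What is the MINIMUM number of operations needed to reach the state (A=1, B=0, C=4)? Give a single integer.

BFS from (A=3, B=0, C=0). One shortest path:
  1. empty(A) -> (A=0 B=0 C=0)
  2. fill(B) -> (A=0 B=4 C=0)
  3. pour(B -> A) -> (A=3 B=1 C=0)
  4. empty(A) -> (A=0 B=1 C=0)
  5. pour(B -> A) -> (A=1 B=0 C=0)
  6. fill(B) -> (A=1 B=4 C=0)
  7. pour(B -> C) -> (A=1 B=0 C=4)
Reached target in 7 moves.

Answer: 7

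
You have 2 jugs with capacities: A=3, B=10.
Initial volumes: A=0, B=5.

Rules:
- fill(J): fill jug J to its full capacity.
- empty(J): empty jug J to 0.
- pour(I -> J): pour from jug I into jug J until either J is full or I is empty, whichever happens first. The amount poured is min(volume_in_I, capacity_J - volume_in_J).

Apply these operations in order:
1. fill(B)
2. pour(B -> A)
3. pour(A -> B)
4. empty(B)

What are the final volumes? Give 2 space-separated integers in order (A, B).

Answer: 0 0

Derivation:
Step 1: fill(B) -> (A=0 B=10)
Step 2: pour(B -> A) -> (A=3 B=7)
Step 3: pour(A -> B) -> (A=0 B=10)
Step 4: empty(B) -> (A=0 B=0)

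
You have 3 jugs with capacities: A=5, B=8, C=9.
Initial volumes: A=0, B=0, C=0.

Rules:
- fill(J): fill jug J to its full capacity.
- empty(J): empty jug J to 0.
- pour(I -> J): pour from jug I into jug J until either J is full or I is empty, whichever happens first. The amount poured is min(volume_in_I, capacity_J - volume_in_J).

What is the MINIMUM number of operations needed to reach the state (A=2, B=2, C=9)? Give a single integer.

BFS from (A=0, B=0, C=0). One shortest path:
  1. fill(A) -> (A=5 B=0 C=0)
  2. fill(B) -> (A=5 B=8 C=0)
  3. pour(B -> C) -> (A=5 B=0 C=8)
  4. pour(A -> B) -> (A=0 B=5 C=8)
  5. pour(C -> A) -> (A=5 B=5 C=3)
  6. pour(A -> B) -> (A=2 B=8 C=3)
  7. pour(B -> C) -> (A=2 B=2 C=9)
Reached target in 7 moves.

Answer: 7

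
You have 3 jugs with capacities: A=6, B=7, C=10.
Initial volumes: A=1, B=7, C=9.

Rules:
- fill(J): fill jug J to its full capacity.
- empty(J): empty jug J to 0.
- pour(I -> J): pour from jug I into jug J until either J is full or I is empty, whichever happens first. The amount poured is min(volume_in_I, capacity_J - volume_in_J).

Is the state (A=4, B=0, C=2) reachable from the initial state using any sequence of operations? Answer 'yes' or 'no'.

BFS from (A=1, B=7, C=9):
  1. fill(C) -> (A=1 B=7 C=10)
  2. pour(B -> A) -> (A=6 B=2 C=10)
  3. empty(A) -> (A=0 B=2 C=10)
  4. pour(C -> A) -> (A=6 B=2 C=4)
  5. empty(A) -> (A=0 B=2 C=4)
  6. pour(C -> A) -> (A=4 B=2 C=0)
  7. pour(B -> C) -> (A=4 B=0 C=2)
Target reached → yes.

Answer: yes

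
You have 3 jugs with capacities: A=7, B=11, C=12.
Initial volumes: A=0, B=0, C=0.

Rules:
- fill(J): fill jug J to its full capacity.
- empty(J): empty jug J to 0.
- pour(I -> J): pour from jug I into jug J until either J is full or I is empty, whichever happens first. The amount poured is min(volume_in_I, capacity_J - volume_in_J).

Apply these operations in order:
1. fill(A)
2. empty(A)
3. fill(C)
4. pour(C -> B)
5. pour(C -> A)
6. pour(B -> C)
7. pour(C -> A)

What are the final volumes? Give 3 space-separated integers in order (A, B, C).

Answer: 7 0 5

Derivation:
Step 1: fill(A) -> (A=7 B=0 C=0)
Step 2: empty(A) -> (A=0 B=0 C=0)
Step 3: fill(C) -> (A=0 B=0 C=12)
Step 4: pour(C -> B) -> (A=0 B=11 C=1)
Step 5: pour(C -> A) -> (A=1 B=11 C=0)
Step 6: pour(B -> C) -> (A=1 B=0 C=11)
Step 7: pour(C -> A) -> (A=7 B=0 C=5)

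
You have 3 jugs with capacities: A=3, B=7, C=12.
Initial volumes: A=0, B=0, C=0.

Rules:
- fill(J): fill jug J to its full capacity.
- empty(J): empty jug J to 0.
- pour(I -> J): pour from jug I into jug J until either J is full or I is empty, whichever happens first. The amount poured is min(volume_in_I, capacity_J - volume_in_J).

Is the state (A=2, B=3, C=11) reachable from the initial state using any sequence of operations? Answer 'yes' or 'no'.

BFS explored all 284 reachable states.
Reachable set includes: (0,0,0), (0,0,1), (0,0,2), (0,0,3), (0,0,4), (0,0,5), (0,0,6), (0,0,7), (0,0,8), (0,0,9), (0,0,10), (0,0,11) ...
Target (A=2, B=3, C=11) not in reachable set → no.

Answer: no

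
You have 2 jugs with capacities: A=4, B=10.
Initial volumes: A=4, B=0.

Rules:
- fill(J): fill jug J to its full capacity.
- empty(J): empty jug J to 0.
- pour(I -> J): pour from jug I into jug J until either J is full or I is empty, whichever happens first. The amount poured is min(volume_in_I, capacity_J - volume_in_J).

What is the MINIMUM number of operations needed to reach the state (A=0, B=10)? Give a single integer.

Answer: 2

Derivation:
BFS from (A=4, B=0). One shortest path:
  1. empty(A) -> (A=0 B=0)
  2. fill(B) -> (A=0 B=10)
Reached target in 2 moves.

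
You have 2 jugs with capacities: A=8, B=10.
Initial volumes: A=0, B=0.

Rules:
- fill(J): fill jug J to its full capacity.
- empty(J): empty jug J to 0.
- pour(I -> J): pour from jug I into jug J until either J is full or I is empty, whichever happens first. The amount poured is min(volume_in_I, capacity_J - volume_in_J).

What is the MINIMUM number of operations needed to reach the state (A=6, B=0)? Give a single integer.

BFS from (A=0, B=0). One shortest path:
  1. fill(A) -> (A=8 B=0)
  2. pour(A -> B) -> (A=0 B=8)
  3. fill(A) -> (A=8 B=8)
  4. pour(A -> B) -> (A=6 B=10)
  5. empty(B) -> (A=6 B=0)
Reached target in 5 moves.

Answer: 5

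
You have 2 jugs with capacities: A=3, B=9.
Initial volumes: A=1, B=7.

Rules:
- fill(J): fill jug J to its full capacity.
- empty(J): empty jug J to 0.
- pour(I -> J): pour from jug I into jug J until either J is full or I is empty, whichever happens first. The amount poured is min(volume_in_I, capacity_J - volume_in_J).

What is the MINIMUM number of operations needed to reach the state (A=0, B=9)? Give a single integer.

Answer: 2

Derivation:
BFS from (A=1, B=7). One shortest path:
  1. empty(A) -> (A=0 B=7)
  2. fill(B) -> (A=0 B=9)
Reached target in 2 moves.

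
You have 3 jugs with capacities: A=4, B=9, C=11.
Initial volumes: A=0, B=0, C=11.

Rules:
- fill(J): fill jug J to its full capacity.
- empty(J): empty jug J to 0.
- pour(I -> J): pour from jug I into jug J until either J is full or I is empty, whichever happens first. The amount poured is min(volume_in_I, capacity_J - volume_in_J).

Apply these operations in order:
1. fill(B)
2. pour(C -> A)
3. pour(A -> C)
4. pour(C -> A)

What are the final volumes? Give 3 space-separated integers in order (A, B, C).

Step 1: fill(B) -> (A=0 B=9 C=11)
Step 2: pour(C -> A) -> (A=4 B=9 C=7)
Step 3: pour(A -> C) -> (A=0 B=9 C=11)
Step 4: pour(C -> A) -> (A=4 B=9 C=7)

Answer: 4 9 7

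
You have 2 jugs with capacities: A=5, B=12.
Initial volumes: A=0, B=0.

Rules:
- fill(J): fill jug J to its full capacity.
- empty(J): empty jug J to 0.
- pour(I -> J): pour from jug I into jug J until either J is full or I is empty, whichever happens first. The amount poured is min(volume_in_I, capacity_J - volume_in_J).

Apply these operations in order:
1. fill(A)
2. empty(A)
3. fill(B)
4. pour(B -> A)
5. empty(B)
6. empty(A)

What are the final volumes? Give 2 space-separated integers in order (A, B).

Step 1: fill(A) -> (A=5 B=0)
Step 2: empty(A) -> (A=0 B=0)
Step 3: fill(B) -> (A=0 B=12)
Step 4: pour(B -> A) -> (A=5 B=7)
Step 5: empty(B) -> (A=5 B=0)
Step 6: empty(A) -> (A=0 B=0)

Answer: 0 0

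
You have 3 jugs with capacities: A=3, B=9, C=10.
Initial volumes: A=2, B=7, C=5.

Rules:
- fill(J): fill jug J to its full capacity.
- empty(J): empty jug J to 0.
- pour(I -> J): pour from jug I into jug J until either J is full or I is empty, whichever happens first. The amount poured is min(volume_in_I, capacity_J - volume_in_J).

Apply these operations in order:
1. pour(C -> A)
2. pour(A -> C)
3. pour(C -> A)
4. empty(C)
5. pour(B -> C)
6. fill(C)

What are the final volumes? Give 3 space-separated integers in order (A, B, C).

Step 1: pour(C -> A) -> (A=3 B=7 C=4)
Step 2: pour(A -> C) -> (A=0 B=7 C=7)
Step 3: pour(C -> A) -> (A=3 B=7 C=4)
Step 4: empty(C) -> (A=3 B=7 C=0)
Step 5: pour(B -> C) -> (A=3 B=0 C=7)
Step 6: fill(C) -> (A=3 B=0 C=10)

Answer: 3 0 10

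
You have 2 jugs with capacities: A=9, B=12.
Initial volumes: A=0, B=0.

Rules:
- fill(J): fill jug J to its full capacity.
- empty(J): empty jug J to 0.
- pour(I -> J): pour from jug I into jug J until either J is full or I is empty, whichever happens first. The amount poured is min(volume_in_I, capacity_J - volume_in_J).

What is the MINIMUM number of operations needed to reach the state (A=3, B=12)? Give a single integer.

Answer: 5

Derivation:
BFS from (A=0, B=0). One shortest path:
  1. fill(B) -> (A=0 B=12)
  2. pour(B -> A) -> (A=9 B=3)
  3. empty(A) -> (A=0 B=3)
  4. pour(B -> A) -> (A=3 B=0)
  5. fill(B) -> (A=3 B=12)
Reached target in 5 moves.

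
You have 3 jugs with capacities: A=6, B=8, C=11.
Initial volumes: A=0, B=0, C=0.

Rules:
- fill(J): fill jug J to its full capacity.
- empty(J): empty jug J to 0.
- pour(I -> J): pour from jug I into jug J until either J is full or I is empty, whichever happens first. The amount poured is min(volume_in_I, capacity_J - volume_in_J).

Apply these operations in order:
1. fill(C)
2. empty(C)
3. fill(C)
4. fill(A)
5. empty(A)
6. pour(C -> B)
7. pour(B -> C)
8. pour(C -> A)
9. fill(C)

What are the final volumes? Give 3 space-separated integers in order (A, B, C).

Answer: 6 0 11

Derivation:
Step 1: fill(C) -> (A=0 B=0 C=11)
Step 2: empty(C) -> (A=0 B=0 C=0)
Step 3: fill(C) -> (A=0 B=0 C=11)
Step 4: fill(A) -> (A=6 B=0 C=11)
Step 5: empty(A) -> (A=0 B=0 C=11)
Step 6: pour(C -> B) -> (A=0 B=8 C=3)
Step 7: pour(B -> C) -> (A=0 B=0 C=11)
Step 8: pour(C -> A) -> (A=6 B=0 C=5)
Step 9: fill(C) -> (A=6 B=0 C=11)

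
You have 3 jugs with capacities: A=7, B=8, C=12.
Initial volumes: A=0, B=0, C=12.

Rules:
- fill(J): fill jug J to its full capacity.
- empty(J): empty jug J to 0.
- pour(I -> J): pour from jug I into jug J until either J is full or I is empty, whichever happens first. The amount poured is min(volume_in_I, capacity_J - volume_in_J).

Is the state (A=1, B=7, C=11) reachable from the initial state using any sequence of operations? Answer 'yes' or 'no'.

BFS explored all 474 reachable states.
Reachable set includes: (0,0,0), (0,0,1), (0,0,2), (0,0,3), (0,0,4), (0,0,5), (0,0,6), (0,0,7), (0,0,8), (0,0,9), (0,0,10), (0,0,11) ...
Target (A=1, B=7, C=11) not in reachable set → no.

Answer: no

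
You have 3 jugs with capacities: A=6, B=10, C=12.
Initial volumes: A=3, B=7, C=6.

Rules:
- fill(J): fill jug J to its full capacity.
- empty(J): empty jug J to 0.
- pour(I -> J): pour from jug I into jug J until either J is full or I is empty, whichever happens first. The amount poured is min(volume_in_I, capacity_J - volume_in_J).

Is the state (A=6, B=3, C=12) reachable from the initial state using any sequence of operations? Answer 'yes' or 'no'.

BFS from (A=3, B=7, C=6):
  1. empty(B) -> (A=3 B=0 C=6)
  2. fill(C) -> (A=3 B=0 C=12)
  3. pour(A -> B) -> (A=0 B=3 C=12)
  4. fill(A) -> (A=6 B=3 C=12)
Target reached → yes.

Answer: yes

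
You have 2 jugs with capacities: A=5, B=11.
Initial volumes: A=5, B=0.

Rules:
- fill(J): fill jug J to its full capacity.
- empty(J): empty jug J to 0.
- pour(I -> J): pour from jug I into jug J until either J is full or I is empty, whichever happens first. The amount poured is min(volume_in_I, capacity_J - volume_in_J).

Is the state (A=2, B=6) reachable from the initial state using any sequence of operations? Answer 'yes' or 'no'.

BFS explored all 32 reachable states.
Reachable set includes: (0,0), (0,1), (0,2), (0,3), (0,4), (0,5), (0,6), (0,7), (0,8), (0,9), (0,10), (0,11) ...
Target (A=2, B=6) not in reachable set → no.

Answer: no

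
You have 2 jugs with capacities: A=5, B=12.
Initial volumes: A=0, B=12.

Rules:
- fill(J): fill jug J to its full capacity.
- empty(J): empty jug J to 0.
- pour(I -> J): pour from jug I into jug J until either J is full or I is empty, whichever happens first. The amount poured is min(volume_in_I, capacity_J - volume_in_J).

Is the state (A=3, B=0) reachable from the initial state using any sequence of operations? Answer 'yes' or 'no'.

BFS from (A=0, B=12):
  1. fill(A) -> (A=5 B=12)
  2. empty(B) -> (A=5 B=0)
  3. pour(A -> B) -> (A=0 B=5)
  4. fill(A) -> (A=5 B=5)
  5. pour(A -> B) -> (A=0 B=10)
  6. fill(A) -> (A=5 B=10)
  7. pour(A -> B) -> (A=3 B=12)
  8. empty(B) -> (A=3 B=0)
Target reached → yes.

Answer: yes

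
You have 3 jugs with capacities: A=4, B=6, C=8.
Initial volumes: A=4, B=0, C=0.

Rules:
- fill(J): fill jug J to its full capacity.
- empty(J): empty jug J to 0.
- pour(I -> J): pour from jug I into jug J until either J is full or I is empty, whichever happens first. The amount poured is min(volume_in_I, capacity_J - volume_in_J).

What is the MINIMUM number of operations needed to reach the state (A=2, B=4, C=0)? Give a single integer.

Answer: 5

Derivation:
BFS from (A=4, B=0, C=0). One shortest path:
  1. fill(C) -> (A=4 B=0 C=8)
  2. pour(C -> B) -> (A=4 B=6 C=2)
  3. empty(B) -> (A=4 B=0 C=2)
  4. pour(A -> B) -> (A=0 B=4 C=2)
  5. pour(C -> A) -> (A=2 B=4 C=0)
Reached target in 5 moves.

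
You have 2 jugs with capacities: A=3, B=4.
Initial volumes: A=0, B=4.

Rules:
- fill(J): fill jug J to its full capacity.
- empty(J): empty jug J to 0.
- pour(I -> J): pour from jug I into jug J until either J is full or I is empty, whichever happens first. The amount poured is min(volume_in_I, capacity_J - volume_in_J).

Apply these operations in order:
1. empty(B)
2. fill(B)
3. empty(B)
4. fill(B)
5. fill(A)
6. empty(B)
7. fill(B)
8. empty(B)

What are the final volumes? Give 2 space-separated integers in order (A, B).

Step 1: empty(B) -> (A=0 B=0)
Step 2: fill(B) -> (A=0 B=4)
Step 3: empty(B) -> (A=0 B=0)
Step 4: fill(B) -> (A=0 B=4)
Step 5: fill(A) -> (A=3 B=4)
Step 6: empty(B) -> (A=3 B=0)
Step 7: fill(B) -> (A=3 B=4)
Step 8: empty(B) -> (A=3 B=0)

Answer: 3 0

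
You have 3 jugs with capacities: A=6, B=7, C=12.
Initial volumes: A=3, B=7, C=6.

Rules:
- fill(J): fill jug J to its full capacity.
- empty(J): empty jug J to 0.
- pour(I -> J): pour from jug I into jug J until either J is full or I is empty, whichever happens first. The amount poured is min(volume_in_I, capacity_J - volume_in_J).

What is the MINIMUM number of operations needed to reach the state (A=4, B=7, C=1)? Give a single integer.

Answer: 8

Derivation:
BFS from (A=3, B=7, C=6). One shortest path:
  1. fill(A) -> (A=6 B=7 C=6)
  2. empty(B) -> (A=6 B=0 C=6)
  3. pour(C -> B) -> (A=6 B=6 C=0)
  4. pour(A -> B) -> (A=5 B=7 C=0)
  5. pour(B -> C) -> (A=5 B=0 C=7)
  6. pour(A -> B) -> (A=0 B=5 C=7)
  7. pour(C -> A) -> (A=6 B=5 C=1)
  8. pour(A -> B) -> (A=4 B=7 C=1)
Reached target in 8 moves.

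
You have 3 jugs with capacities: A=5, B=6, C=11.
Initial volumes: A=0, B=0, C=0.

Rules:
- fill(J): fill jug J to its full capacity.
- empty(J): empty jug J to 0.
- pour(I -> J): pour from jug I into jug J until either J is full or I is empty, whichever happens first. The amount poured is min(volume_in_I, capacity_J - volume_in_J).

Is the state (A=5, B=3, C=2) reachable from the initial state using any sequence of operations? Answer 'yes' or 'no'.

BFS from (A=0, B=0, C=0):
  1. fill(A) -> (A=5 B=0 C=0)
  2. pour(A -> B) -> (A=0 B=5 C=0)
  3. fill(A) -> (A=5 B=5 C=0)
  4. pour(A -> B) -> (A=4 B=6 C=0)
  5. pour(B -> C) -> (A=4 B=0 C=6)
  6. pour(A -> B) -> (A=0 B=4 C=6)
  7. pour(C -> A) -> (A=5 B=4 C=1)
  8. pour(A -> B) -> (A=3 B=6 C=1)
  9. pour(B -> C) -> (A=3 B=0 C=7)
  10. pour(A -> B) -> (A=0 B=3 C=7)
  11. pour(C -> A) -> (A=5 B=3 C=2)
Target reached → yes.

Answer: yes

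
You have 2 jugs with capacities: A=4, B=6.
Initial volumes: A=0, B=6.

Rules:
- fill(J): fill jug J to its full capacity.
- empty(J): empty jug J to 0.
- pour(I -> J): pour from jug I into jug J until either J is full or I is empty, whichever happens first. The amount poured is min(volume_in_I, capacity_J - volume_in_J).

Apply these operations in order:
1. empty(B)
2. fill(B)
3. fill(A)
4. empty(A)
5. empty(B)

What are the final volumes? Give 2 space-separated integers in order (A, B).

Step 1: empty(B) -> (A=0 B=0)
Step 2: fill(B) -> (A=0 B=6)
Step 3: fill(A) -> (A=4 B=6)
Step 4: empty(A) -> (A=0 B=6)
Step 5: empty(B) -> (A=0 B=0)

Answer: 0 0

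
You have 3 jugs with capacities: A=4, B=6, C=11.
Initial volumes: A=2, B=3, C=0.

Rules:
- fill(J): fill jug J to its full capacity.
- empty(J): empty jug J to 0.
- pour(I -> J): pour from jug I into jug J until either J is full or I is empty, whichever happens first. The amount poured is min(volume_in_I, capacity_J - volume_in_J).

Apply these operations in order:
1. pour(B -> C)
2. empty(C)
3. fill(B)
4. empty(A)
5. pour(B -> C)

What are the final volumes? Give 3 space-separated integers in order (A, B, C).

Answer: 0 0 6

Derivation:
Step 1: pour(B -> C) -> (A=2 B=0 C=3)
Step 2: empty(C) -> (A=2 B=0 C=0)
Step 3: fill(B) -> (A=2 B=6 C=0)
Step 4: empty(A) -> (A=0 B=6 C=0)
Step 5: pour(B -> C) -> (A=0 B=0 C=6)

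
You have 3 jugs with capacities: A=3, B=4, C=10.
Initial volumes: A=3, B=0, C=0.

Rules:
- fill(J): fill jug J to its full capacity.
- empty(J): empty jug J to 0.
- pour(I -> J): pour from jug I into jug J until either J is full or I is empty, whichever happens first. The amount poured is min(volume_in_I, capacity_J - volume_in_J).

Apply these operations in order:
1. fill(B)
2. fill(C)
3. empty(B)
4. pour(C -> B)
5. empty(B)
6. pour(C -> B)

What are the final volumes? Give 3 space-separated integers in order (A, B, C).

Step 1: fill(B) -> (A=3 B=4 C=0)
Step 2: fill(C) -> (A=3 B=4 C=10)
Step 3: empty(B) -> (A=3 B=0 C=10)
Step 4: pour(C -> B) -> (A=3 B=4 C=6)
Step 5: empty(B) -> (A=3 B=0 C=6)
Step 6: pour(C -> B) -> (A=3 B=4 C=2)

Answer: 3 4 2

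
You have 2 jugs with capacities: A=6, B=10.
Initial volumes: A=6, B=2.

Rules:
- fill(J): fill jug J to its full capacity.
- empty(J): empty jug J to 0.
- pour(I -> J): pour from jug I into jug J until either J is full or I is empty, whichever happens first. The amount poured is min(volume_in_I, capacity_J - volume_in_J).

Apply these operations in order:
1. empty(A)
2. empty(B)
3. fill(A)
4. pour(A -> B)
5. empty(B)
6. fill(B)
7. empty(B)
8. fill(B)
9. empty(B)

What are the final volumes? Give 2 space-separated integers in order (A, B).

Answer: 0 0

Derivation:
Step 1: empty(A) -> (A=0 B=2)
Step 2: empty(B) -> (A=0 B=0)
Step 3: fill(A) -> (A=6 B=0)
Step 4: pour(A -> B) -> (A=0 B=6)
Step 5: empty(B) -> (A=0 B=0)
Step 6: fill(B) -> (A=0 B=10)
Step 7: empty(B) -> (A=0 B=0)
Step 8: fill(B) -> (A=0 B=10)
Step 9: empty(B) -> (A=0 B=0)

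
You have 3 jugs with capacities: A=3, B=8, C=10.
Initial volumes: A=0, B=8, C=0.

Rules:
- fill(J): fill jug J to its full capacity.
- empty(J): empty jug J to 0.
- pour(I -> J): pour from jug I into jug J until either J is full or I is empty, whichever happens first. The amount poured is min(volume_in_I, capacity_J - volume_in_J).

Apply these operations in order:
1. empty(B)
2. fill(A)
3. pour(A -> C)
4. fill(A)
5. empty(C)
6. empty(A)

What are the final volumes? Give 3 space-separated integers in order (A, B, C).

Step 1: empty(B) -> (A=0 B=0 C=0)
Step 2: fill(A) -> (A=3 B=0 C=0)
Step 3: pour(A -> C) -> (A=0 B=0 C=3)
Step 4: fill(A) -> (A=3 B=0 C=3)
Step 5: empty(C) -> (A=3 B=0 C=0)
Step 6: empty(A) -> (A=0 B=0 C=0)

Answer: 0 0 0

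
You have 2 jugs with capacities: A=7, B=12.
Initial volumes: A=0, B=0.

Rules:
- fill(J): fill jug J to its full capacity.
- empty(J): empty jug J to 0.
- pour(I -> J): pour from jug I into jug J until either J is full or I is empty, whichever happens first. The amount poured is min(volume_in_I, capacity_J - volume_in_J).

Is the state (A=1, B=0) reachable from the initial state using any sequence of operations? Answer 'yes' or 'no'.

Answer: yes

Derivation:
BFS from (A=0, B=0):
  1. fill(B) -> (A=0 B=12)
  2. pour(B -> A) -> (A=7 B=5)
  3. empty(A) -> (A=0 B=5)
  4. pour(B -> A) -> (A=5 B=0)
  5. fill(B) -> (A=5 B=12)
  6. pour(B -> A) -> (A=7 B=10)
  7. empty(A) -> (A=0 B=10)
  8. pour(B -> A) -> (A=7 B=3)
  9. empty(A) -> (A=0 B=3)
  10. pour(B -> A) -> (A=3 B=0)
  11. fill(B) -> (A=3 B=12)
  12. pour(B -> A) -> (A=7 B=8)
  13. empty(A) -> (A=0 B=8)
  14. pour(B -> A) -> (A=7 B=1)
  15. empty(A) -> (A=0 B=1)
  16. pour(B -> A) -> (A=1 B=0)
Target reached → yes.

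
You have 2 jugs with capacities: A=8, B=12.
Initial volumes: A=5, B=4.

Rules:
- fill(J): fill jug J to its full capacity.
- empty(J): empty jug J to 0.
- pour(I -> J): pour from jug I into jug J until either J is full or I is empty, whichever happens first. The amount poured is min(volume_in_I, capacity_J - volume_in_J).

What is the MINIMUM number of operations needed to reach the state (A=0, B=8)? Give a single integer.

Answer: 3

Derivation:
BFS from (A=5, B=4). One shortest path:
  1. fill(A) -> (A=8 B=4)
  2. empty(B) -> (A=8 B=0)
  3. pour(A -> B) -> (A=0 B=8)
Reached target in 3 moves.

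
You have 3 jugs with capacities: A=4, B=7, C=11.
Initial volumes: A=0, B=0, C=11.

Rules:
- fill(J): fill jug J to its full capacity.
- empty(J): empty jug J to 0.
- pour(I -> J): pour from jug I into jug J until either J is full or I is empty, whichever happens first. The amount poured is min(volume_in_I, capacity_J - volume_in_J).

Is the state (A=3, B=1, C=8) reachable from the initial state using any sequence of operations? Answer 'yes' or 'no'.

BFS explored all 300 reachable states.
Reachable set includes: (0,0,0), (0,0,1), (0,0,2), (0,0,3), (0,0,4), (0,0,5), (0,0,6), (0,0,7), (0,0,8), (0,0,9), (0,0,10), (0,0,11) ...
Target (A=3, B=1, C=8) not in reachable set → no.

Answer: no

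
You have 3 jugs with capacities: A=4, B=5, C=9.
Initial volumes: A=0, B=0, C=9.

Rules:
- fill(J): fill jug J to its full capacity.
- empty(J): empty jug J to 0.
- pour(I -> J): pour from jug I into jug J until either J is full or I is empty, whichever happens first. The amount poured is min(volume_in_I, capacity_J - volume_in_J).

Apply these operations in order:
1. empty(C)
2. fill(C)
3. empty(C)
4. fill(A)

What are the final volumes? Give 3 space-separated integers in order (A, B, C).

Answer: 4 0 0

Derivation:
Step 1: empty(C) -> (A=0 B=0 C=0)
Step 2: fill(C) -> (A=0 B=0 C=9)
Step 3: empty(C) -> (A=0 B=0 C=0)
Step 4: fill(A) -> (A=4 B=0 C=0)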